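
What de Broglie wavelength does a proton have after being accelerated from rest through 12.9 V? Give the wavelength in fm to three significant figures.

KE = eV = 1.602 × 10⁻¹⁹ × 12.90 = 2.067 × 10⁻¹⁸ J.
p = √(2mKE) = √(2 × 1.673 × 10⁻²⁷ × 2.067 × 10⁻¹⁸) = 8.316 × 10⁻²³ kg·m/s.
λ = h/p = 6.626 × 10⁻³⁴ / 8.316 × 10⁻²³ = 7.97 × 10⁻¹² m = 7970 fm.

λ = 7970 fm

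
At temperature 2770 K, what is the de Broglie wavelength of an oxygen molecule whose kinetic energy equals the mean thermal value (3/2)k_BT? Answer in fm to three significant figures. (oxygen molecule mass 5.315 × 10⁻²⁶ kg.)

λ = 8480 fm

KE = (3/2)k_BT = 1.5 × 1.381 × 10⁻²³ × 2770 = 5.738 × 10⁻²⁰ J.
p = √(2mKE) = √(2 × 5.315 × 10⁻²⁶ × 5.738 × 10⁻²⁰) = 7.810 × 10⁻²³ kg·m/s.
λ = h/p = 8.48 × 10⁻¹² m = 8480 fm.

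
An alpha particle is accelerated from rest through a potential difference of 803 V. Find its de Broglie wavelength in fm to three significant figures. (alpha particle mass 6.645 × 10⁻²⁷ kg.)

KE = 2eV = 2 × 1.602 × 10⁻¹⁹ × 803.0 = 2.573 × 10⁻¹⁶ J.
p = √(2mKE) = √(2 × 6.645 × 10⁻²⁷ × 2.573 × 10⁻¹⁶) = 1.849 × 10⁻²¹ kg·m/s.
λ = h/p = 6.626 × 10⁻³⁴ / 1.849 × 10⁻²¹ = 3.58 × 10⁻¹³ m = 358 fm.

λ = 358 fm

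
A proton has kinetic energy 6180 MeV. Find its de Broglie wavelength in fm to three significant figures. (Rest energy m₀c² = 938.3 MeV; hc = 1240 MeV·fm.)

Total energy E = KE + m₀c² = 6180 + 938.3 = 7118.3 MeV.
(pc)² = E² − (m₀c²)² = (7118.3)² − (938.3)² = 4.979 × 10⁷ MeV², so pc = 7056 MeV.
λ = hc/(pc) = 1240 MeV·fm / 7056 MeV = 0.176 fm.

λ = 0.176 fm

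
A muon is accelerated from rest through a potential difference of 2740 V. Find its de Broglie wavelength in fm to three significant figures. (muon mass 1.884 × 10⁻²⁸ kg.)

KE = eV = 1.602 × 10⁻¹⁹ × 2740 = 4.389 × 10⁻¹⁶ J.
p = √(2mKE) = √(2 × 1.884 × 10⁻²⁸ × 4.389 × 10⁻¹⁶) = 4.067 × 10⁻²² kg·m/s.
λ = h/p = 6.626 × 10⁻³⁴ / 4.067 × 10⁻²² = 1.63 × 10⁻¹² m = 1630 fm.

λ = 1630 fm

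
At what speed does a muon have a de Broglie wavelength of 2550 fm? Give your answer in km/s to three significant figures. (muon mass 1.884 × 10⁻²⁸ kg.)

v = 1380 km/s

p = h/λ = 6.626 × 10⁻³⁴ / 2.550 × 10⁻¹² = 2.598 × 10⁻²² kg·m/s.
v = p/m = 2.598 × 10⁻²² / 1.884 × 10⁻²⁸ = 1.38 × 10⁶ m/s = 1380 km/s.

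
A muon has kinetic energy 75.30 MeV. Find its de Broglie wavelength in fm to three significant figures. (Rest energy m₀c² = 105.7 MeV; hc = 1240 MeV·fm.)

Total energy E = KE + m₀c² = 75.30 + 105.7 = 181.00 MeV.
(pc)² = E² − (m₀c²)² = (181.00)² − (105.7)² = 2.159 × 10⁴ MeV², so pc = 146.9 MeV.
λ = hc/(pc) = 1240 MeV·fm / 146.9 MeV = 8.44 fm.

λ = 8.44 fm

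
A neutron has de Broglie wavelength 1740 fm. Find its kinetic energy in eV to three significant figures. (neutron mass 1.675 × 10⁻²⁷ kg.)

KE = 270 eV

p = h/λ = 6.626 × 10⁻³⁴ / 1.740 × 10⁻¹² = 3.808 × 10⁻²² kg·m/s.
KE = p²/(2m) = (3.808 × 10⁻²²)² / (2 × 1.675 × 10⁻²⁷) = 4.329 × 10⁻¹⁷ J = 270 eV.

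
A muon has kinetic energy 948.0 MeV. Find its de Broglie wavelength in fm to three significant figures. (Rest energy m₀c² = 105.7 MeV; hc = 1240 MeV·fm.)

Total energy E = KE + m₀c² = 948.0 + 105.7 = 1053.7 MeV.
(pc)² = E² − (m₀c²)² = (1053.7)² − (105.7)² = 1.099 × 10⁶ MeV², so pc = 1048 MeV.
λ = hc/(pc) = 1240 MeV·fm / 1048 MeV = 1.18 fm.

λ = 1.18 fm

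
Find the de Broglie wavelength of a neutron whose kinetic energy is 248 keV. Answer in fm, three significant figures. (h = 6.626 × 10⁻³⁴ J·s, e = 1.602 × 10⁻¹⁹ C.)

KE = 248 keV = 3.973 × 10⁻¹⁴ J.
p = √(2mKE) = √(2 × 1.675 × 10⁻²⁷ × 3.973 × 10⁻¹⁴) = 1.154 × 10⁻²⁰ kg·m/s.
λ = h/p = 6.626 × 10⁻³⁴ / 1.154 × 10⁻²⁰ = 5.74 × 10⁻¹⁴ m = 57.4 fm.

λ = 57.4 fm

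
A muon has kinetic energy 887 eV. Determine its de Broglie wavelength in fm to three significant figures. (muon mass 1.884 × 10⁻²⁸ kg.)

KE = 887 eV = 1.421 × 10⁻¹⁶ J.
p = √(2mKE) = √(2 × 1.884 × 10⁻²⁸ × 1.421 × 10⁻¹⁶) = 2.314 × 10⁻²² kg·m/s.
λ = h/p = 6.626 × 10⁻³⁴ / 2.314 × 10⁻²² = 2.86 × 10⁻¹² m = 2860 fm.

λ = 2860 fm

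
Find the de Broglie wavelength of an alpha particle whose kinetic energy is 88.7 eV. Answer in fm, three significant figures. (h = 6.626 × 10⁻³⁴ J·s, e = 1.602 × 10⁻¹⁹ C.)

KE = 88.7 eV = 1.421 × 10⁻¹⁷ J.
p = √(2mKE) = √(2 × 6.645 × 10⁻²⁷ × 1.421 × 10⁻¹⁷) = 4.346 × 10⁻²² kg·m/s.
λ = h/p = 6.626 × 10⁻³⁴ / 4.346 × 10⁻²² = 1.52 × 10⁻¹² m = 1520 fm.

λ = 1520 fm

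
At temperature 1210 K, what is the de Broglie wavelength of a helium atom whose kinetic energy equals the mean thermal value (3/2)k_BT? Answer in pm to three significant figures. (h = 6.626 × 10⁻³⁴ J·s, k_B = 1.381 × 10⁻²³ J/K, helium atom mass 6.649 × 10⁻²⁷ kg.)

λ = 36.3 pm

KE = (3/2)k_BT = 1.5 × 1.381 × 10⁻²³ × 1210 = 2.507 × 10⁻²⁰ J.
p = √(2mKE) = √(2 × 6.649 × 10⁻²⁷ × 2.507 × 10⁻²⁰) = 1.826 × 10⁻²³ kg·m/s.
λ = h/p = 3.63 × 10⁻¹¹ m = 36.3 pm.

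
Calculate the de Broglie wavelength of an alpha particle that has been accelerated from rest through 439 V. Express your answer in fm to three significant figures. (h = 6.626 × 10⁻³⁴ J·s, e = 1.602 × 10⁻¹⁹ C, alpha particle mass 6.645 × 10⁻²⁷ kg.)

KE = 2eV = 2 × 1.602 × 10⁻¹⁹ × 439.0 = 1.407 × 10⁻¹⁶ J.
p = √(2mKE) = √(2 × 6.645 × 10⁻²⁷ × 1.407 × 10⁻¹⁶) = 1.367 × 10⁻²¹ kg·m/s.
λ = h/p = 6.626 × 10⁻³⁴ / 1.367 × 10⁻²¹ = 4.85 × 10⁻¹³ m = 485 fm.

λ = 485 fm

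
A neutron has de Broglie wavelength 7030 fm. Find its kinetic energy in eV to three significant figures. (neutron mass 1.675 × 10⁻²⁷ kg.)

p = h/λ = 6.626 × 10⁻³⁴ / 7.030 × 10⁻¹² = 9.425 × 10⁻²³ kg·m/s.
KE = p²/(2m) = (9.425 × 10⁻²³)² / (2 × 1.675 × 10⁻²⁷) = 2.652 × 10⁻¹⁸ J = 16.6 eV.

KE = 16.6 eV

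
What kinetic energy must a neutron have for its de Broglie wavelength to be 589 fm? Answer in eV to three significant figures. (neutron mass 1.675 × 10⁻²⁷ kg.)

KE = 2360 eV

p = h/λ = 6.626 × 10⁻³⁴ / 5.890 × 10⁻¹³ = 1.125 × 10⁻²¹ kg·m/s.
KE = p²/(2m) = (1.125 × 10⁻²¹)² / (2 × 1.675 × 10⁻²⁷) = 3.778 × 10⁻¹⁶ J = 2360 eV.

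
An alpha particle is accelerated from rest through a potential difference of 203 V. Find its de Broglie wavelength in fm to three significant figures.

KE = 2eV = 2 × 1.602 × 10⁻¹⁹ × 203.0 = 6.504 × 10⁻¹⁷ J.
p = √(2mKE) = √(2 × 6.645 × 10⁻²⁷ × 6.504 × 10⁻¹⁷) = 9.297 × 10⁻²² kg·m/s.
λ = h/p = 6.626 × 10⁻³⁴ / 9.297 × 10⁻²² = 7.13 × 10⁻¹³ m = 713 fm.

λ = 713 fm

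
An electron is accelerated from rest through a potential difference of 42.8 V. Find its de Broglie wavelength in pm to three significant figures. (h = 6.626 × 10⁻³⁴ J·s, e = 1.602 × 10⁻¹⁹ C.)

KE = eV = 1.602 × 10⁻¹⁹ × 42.80 = 6.857 × 10⁻¹⁸ J.
p = √(2mKE) = √(2 × 9.109 × 10⁻³¹ × 6.857 × 10⁻¹⁸) = 3.534 × 10⁻²⁴ kg·m/s.
λ = h/p = 6.626 × 10⁻³⁴ / 3.534 × 10⁻²⁴ = 1.87 × 10⁻¹⁰ m = 187 pm.

λ = 187 pm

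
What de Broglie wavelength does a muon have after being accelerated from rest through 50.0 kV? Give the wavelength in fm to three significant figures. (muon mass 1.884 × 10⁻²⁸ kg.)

λ = 381 fm

KE = eV = 1.602 × 10⁻¹⁹ × 5.000 × 10⁴ = 8.010 × 10⁻¹⁵ J.
p = √(2mKE) = √(2 × 1.884 × 10⁻²⁸ × 8.010 × 10⁻¹⁵) = 1.737 × 10⁻²¹ kg·m/s.
λ = h/p = 6.626 × 10⁻³⁴ / 1.737 × 10⁻²¹ = 3.81 × 10⁻¹³ m = 381 fm.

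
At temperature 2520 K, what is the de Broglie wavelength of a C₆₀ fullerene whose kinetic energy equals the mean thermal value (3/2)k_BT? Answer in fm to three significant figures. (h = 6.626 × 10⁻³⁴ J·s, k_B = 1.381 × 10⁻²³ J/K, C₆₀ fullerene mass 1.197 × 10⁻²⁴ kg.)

λ = 1870 fm

KE = (3/2)k_BT = 1.5 × 1.381 × 10⁻²³ × 2520 = 5.220 × 10⁻²⁰ J.
p = √(2mKE) = √(2 × 1.197 × 10⁻²⁴ × 5.220 × 10⁻²⁰) = 3.535 × 10⁻²² kg·m/s.
λ = h/p = 1.87 × 10⁻¹² m = 1870 fm.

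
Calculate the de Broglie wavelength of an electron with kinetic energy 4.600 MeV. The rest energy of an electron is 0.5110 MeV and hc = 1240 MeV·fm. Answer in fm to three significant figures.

Total energy E = KE + m₀c² = 4.600 + 0.5110 = 5.1110 MeV.
(pc)² = E² − (m₀c²)² = (5.1110)² − (0.5110)² = 25.86 MeV², so pc = 5.085 MeV.
λ = hc/(pc) = 1240 MeV·fm / 5.085 MeV = 244 fm.

λ = 244 fm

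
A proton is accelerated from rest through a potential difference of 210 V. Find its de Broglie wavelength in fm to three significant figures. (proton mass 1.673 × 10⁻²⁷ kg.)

λ = 1970 fm

KE = eV = 1.602 × 10⁻¹⁹ × 210.0 = 3.364 × 10⁻¹⁷ J.
p = √(2mKE) = √(2 × 1.673 × 10⁻²⁷ × 3.364 × 10⁻¹⁷) = 3.355 × 10⁻²² kg·m/s.
λ = h/p = 6.626 × 10⁻³⁴ / 3.355 × 10⁻²² = 1.97 × 10⁻¹² m = 1970 fm.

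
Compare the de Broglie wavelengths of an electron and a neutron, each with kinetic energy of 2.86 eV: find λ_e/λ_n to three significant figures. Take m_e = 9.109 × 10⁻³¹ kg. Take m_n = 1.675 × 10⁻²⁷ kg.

At fixed KE, p = √(2mKE) so λ = h/p ∝ 1/√m.
λ_e/λ_n = √(m_n/m_e) = √(1.675 × 10⁻²⁷/9.109 × 10⁻³¹) = √(1839) = 42.9.

λ_e/λ_n = 42.9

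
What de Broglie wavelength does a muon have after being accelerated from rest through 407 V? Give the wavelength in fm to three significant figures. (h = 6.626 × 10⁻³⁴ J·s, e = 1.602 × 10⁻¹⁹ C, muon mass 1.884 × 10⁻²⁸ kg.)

KE = eV = 1.602 × 10⁻¹⁹ × 407.0 = 6.520 × 10⁻¹⁷ J.
p = √(2mKE) = √(2 × 1.884 × 10⁻²⁸ × 6.520 × 10⁻¹⁷) = 1.567 × 10⁻²² kg·m/s.
λ = h/p = 6.626 × 10⁻³⁴ / 1.567 × 10⁻²² = 4.23 × 10⁻¹² m = 4230 fm.

λ = 4230 fm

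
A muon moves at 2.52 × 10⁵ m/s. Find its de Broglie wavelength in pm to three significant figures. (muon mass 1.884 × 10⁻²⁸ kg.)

p = mv = 1.884 × 10⁻²⁸ × 2.52 × 10⁵ = 4.748 × 10⁻²³ kg·m/s.
λ = h/p = 6.626 × 10⁻³⁴ / 4.748 × 10⁻²³ = 1.40 × 10⁻¹¹ m = 14.0 pm.

λ = 14.0 pm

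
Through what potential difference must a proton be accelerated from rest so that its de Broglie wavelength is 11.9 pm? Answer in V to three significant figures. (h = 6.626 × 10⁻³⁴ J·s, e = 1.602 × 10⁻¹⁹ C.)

p = h/λ = 6.626 × 10⁻³⁴ / 1.190 × 10⁻¹¹ = 5.568 × 10⁻²³ kg·m/s.
KE = p²/(2m) = 9.266 × 10⁻¹⁹ J.
V = KE/e = 9.266 × 10⁻¹⁹ / (1.602 × 10⁻¹⁹) = 5.78 V.

V = 5.78 V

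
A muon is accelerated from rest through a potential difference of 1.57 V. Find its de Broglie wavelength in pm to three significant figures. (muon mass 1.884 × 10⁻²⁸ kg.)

λ = 68.1 pm

KE = eV = 1.602 × 10⁻¹⁹ × 1.570 = 2.515 × 10⁻¹⁹ J.
p = √(2mKE) = √(2 × 1.884 × 10⁻²⁸ × 2.515 × 10⁻¹⁹) = 9.735 × 10⁻²⁴ kg·m/s.
λ = h/p = 6.626 × 10⁻³⁴ / 9.735 × 10⁻²⁴ = 6.81 × 10⁻¹¹ m = 68.1 pm.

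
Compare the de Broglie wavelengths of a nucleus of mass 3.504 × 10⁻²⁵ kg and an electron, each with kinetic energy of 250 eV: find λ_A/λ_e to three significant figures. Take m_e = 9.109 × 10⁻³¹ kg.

λ_A/λ_e = 1.61 × 10⁻³

At fixed KE, p = √(2mKE) so λ = h/p ∝ 1/√m.
λ_A/λ_e = √(m_e/m_A) = √(9.109 × 10⁻³¹/3.504 × 10⁻²⁵) = √(2.600 × 10⁻⁶) = 1.61 × 10⁻³.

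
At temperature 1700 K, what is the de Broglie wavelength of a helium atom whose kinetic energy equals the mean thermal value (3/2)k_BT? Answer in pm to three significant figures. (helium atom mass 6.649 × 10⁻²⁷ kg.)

KE = (3/2)k_BT = 1.5 × 1.381 × 10⁻²³ × 1700 = 3.522 × 10⁻²⁰ J.
p = √(2mKE) = √(2 × 6.649 × 10⁻²⁷ × 3.522 × 10⁻²⁰) = 2.164 × 10⁻²³ kg·m/s.
λ = h/p = 3.06 × 10⁻¹¹ m = 30.6 pm.

λ = 30.6 pm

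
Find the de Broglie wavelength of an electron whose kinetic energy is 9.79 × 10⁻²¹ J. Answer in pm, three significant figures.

λ = 4960 pm

p = √(2mKE) = √(2 × 9.109 × 10⁻³¹ × 9.790 × 10⁻²¹) = 1.335 × 10⁻²⁵ kg·m/s.
λ = h/p = 6.626 × 10⁻³⁴ / 1.335 × 10⁻²⁵ = 4.96 × 10⁻⁹ m = 4960 pm.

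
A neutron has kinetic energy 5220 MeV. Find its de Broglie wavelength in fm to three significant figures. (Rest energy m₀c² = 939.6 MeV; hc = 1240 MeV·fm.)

Total energy E = KE + m₀c² = 5220 + 939.6 = 6159.6 MeV.
(pc)² = E² − (m₀c²)² = (6159.6)² − (939.6)² = 3.706 × 10⁷ MeV², so pc = 6088 MeV.
λ = hc/(pc) = 1240 MeV·fm / 6088 MeV = 0.204 fm.

λ = 0.204 fm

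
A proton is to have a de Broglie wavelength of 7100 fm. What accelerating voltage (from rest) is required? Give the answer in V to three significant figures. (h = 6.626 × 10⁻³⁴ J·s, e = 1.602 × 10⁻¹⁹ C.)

V = 16.2 V

p = h/λ = 6.626 × 10⁻³⁴ / 7.100 × 10⁻¹² = 9.332 × 10⁻²³ kg·m/s.
KE = p²/(2m) = 2.603 × 10⁻¹⁸ J.
V = KE/e = 2.603 × 10⁻¹⁸ / (1.602 × 10⁻¹⁹) = 16.2 V.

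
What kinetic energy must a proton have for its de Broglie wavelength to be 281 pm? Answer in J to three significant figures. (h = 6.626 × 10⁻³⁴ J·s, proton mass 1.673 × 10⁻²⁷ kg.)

KE = 1.66 × 10⁻²¹ J

p = h/λ = 6.626 × 10⁻³⁴ / 2.810 × 10⁻¹⁰ = 2.358 × 10⁻²⁴ kg·m/s.
KE = p²/(2m) = (2.358 × 10⁻²⁴)² / (2 × 1.673 × 10⁻²⁷) = 1.662 × 10⁻²¹ J = 1.66 × 10⁻²¹ J.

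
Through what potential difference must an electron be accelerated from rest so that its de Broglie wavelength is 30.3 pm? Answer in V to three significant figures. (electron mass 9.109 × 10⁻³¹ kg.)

V = 1640 V

p = h/λ = 6.626 × 10⁻³⁴ / 3.030 × 10⁻¹¹ = 2.187 × 10⁻²³ kg·m/s.
KE = p²/(2m) = 2.625 × 10⁻¹⁶ J.
V = KE/e = 2.625 × 10⁻¹⁶ / (1.602 × 10⁻¹⁹) = 1640 V.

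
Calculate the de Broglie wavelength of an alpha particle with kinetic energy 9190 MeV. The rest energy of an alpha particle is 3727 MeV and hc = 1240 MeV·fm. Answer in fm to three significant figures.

λ = 0.100 fm

Total energy E = KE + m₀c² = 9190 + 3727 = 12917 MeV.
(pc)² = E² − (m₀c²)² = (12917)² − (3727)² = 1.530 × 10⁸ MeV², so pc = 1.237 × 10⁴ MeV.
λ = hc/(pc) = 1240 MeV·fm / 1.237 × 10⁴ MeV = 0.100 fm.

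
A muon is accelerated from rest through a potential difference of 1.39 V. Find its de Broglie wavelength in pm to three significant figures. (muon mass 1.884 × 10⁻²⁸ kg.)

KE = eV = 1.602 × 10⁻¹⁹ × 1.390 = 2.227 × 10⁻¹⁹ J.
p = √(2mKE) = √(2 × 1.884 × 10⁻²⁸ × 2.227 × 10⁻¹⁹) = 9.160 × 10⁻²⁴ kg·m/s.
λ = h/p = 6.626 × 10⁻³⁴ / 9.160 × 10⁻²⁴ = 7.23 × 10⁻¹¹ m = 72.3 pm.

λ = 72.3 pm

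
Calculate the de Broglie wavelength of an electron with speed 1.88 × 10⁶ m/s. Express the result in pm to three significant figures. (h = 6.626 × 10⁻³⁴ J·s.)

λ = 387 pm

p = mv = 9.109 × 10⁻³¹ × 1.88 × 10⁶ = 1.712 × 10⁻²⁴ kg·m/s.
λ = h/p = 6.626 × 10⁻³⁴ / 1.712 × 10⁻²⁴ = 3.87 × 10⁻¹⁰ m = 387 pm.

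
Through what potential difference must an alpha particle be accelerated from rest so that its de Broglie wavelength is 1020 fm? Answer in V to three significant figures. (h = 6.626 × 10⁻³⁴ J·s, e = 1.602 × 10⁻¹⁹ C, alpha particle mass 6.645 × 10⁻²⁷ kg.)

V = 99.1 V

p = h/λ = 6.626 × 10⁻³⁴ / 1.020 × 10⁻¹² = 6.496 × 10⁻²² kg·m/s.
KE = p²/(2m) = 3.175 × 10⁻¹⁷ J.
V = KE/2e = 3.175 × 10⁻¹⁷ / (2 × 1.602 × 10⁻¹⁹) = 99.1 V.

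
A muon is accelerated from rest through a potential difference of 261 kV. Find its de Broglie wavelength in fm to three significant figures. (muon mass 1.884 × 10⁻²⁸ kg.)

KE = eV = 1.602 × 10⁻¹⁹ × 2.610 × 10⁵ = 4.181 × 10⁻¹⁴ J.
p = √(2mKE) = √(2 × 1.884 × 10⁻²⁸ × 4.181 × 10⁻¹⁴) = 3.969 × 10⁻²¹ kg·m/s.
λ = h/p = 6.626 × 10⁻³⁴ / 3.969 × 10⁻²¹ = 1.67 × 10⁻¹³ m = 167 fm.

λ = 167 fm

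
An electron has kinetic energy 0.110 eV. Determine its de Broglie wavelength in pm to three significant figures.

KE = 0.110 eV = 1.762 × 10⁻²⁰ J.
p = √(2mKE) = √(2 × 9.109 × 10⁻³¹ × 1.762 × 10⁻²⁰) = 1.792 × 10⁻²⁵ kg·m/s.
λ = h/p = 6.626 × 10⁻³⁴ / 1.792 × 10⁻²⁵ = 3.70 × 10⁻⁹ m = 3700 pm.

λ = 3700 pm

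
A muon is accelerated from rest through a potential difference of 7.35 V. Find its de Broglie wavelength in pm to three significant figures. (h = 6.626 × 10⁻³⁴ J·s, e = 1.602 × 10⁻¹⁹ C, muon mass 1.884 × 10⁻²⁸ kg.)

KE = eV = 1.602 × 10⁻¹⁹ × 7.350 = 1.177 × 10⁻¹⁸ J.
p = √(2mKE) = √(2 × 1.884 × 10⁻²⁸ × 1.177 × 10⁻¹⁸) = 2.106 × 10⁻²³ kg·m/s.
λ = h/p = 6.626 × 10⁻³⁴ / 2.106 × 10⁻²³ = 3.15 × 10⁻¹¹ m = 31.5 pm.

λ = 31.5 pm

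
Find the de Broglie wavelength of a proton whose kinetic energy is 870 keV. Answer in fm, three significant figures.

KE = 870 keV = 1.394 × 10⁻¹³ J.
p = √(2mKE) = √(2 × 1.673 × 10⁻²⁷ × 1.394 × 10⁻¹³) = 2.160 × 10⁻²⁰ kg·m/s.
λ = h/p = 6.626 × 10⁻³⁴ / 2.160 × 10⁻²⁰ = 3.07 × 10⁻¹⁴ m = 30.7 fm.

λ = 30.7 fm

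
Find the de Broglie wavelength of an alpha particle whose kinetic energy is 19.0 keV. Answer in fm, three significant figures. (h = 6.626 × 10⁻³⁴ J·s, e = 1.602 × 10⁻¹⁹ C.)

KE = 19.0 keV = 3.044 × 10⁻¹⁵ J.
p = √(2mKE) = √(2 × 6.645 × 10⁻²⁷ × 3.044 × 10⁻¹⁵) = 6.360 × 10⁻²¹ kg·m/s.
λ = h/p = 6.626 × 10⁻³⁴ / 6.360 × 10⁻²¹ = 1.04 × 10⁻¹³ m = 104 fm.

λ = 104 fm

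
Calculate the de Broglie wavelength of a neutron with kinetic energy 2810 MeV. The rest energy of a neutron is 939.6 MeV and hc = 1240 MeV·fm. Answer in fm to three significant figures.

Total energy E = KE + m₀c² = 2810 + 939.6 = 3749.6 MeV.
(pc)² = E² − (m₀c²)² = (3749.6)² − (939.6)² = 1.318 × 10⁷ MeV², so pc = 3630 MeV.
λ = hc/(pc) = 1240 MeV·fm / 3630 MeV = 0.342 fm.

λ = 0.342 fm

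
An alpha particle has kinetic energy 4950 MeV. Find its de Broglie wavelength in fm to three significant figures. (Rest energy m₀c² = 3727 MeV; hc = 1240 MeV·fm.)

λ = 0.158 fm

Total energy E = KE + m₀c² = 4950 + 3727 = 8677 MeV.
(pc)² = E² − (m₀c²)² = (8677)² − (3727)² = 6.140 × 10⁷ MeV², so pc = 7836 MeV.
λ = hc/(pc) = 1240 MeV·fm / 7836 MeV = 0.158 fm.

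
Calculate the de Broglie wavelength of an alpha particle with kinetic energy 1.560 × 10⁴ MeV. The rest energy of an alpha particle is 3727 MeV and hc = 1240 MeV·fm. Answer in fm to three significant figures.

λ = 0.0654 fm

Total energy E = KE + m₀c² = 1.560 × 10⁴ + 3727 = 19327 MeV.
(pc)² = E² − (m₀c²)² = (19327)² − (3727)² = 3.596 × 10⁸ MeV², so pc = 1.896 × 10⁴ MeV.
λ = hc/(pc) = 1240 MeV·fm / 1.896 × 10⁴ MeV = 0.0654 fm.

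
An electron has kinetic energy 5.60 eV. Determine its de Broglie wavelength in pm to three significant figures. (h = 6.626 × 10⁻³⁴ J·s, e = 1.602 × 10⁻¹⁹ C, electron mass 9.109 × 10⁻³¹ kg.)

λ = 518 pm

KE = 5.60 eV = 8.971 × 10⁻¹⁹ J.
p = √(2mKE) = √(2 × 9.109 × 10⁻³¹ × 8.971 × 10⁻¹⁹) = 1.278 × 10⁻²⁴ kg·m/s.
λ = h/p = 6.626 × 10⁻³⁴ / 1.278 × 10⁻²⁴ = 5.18 × 10⁻¹⁰ m = 518 pm.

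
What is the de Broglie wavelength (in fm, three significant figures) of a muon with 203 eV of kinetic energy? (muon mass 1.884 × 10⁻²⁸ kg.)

λ = 5990 fm

KE = 203 eV = 3.252 × 10⁻¹⁷ J.
p = √(2mKE) = √(2 × 1.884 × 10⁻²⁸ × 3.252 × 10⁻¹⁷) = 1.107 × 10⁻²² kg·m/s.
λ = h/p = 6.626 × 10⁻³⁴ / 1.107 × 10⁻²² = 5.99 × 10⁻¹² m = 5990 fm.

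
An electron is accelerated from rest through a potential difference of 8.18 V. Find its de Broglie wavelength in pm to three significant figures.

λ = 429 pm

KE = eV = 1.602 × 10⁻¹⁹ × 8.180 = 1.310 × 10⁻¹⁸ J.
p = √(2mKE) = √(2 × 9.109 × 10⁻³¹ × 1.310 × 10⁻¹⁸) = 1.545 × 10⁻²⁴ kg·m/s.
λ = h/p = 6.626 × 10⁻³⁴ / 1.545 × 10⁻²⁴ = 4.29 × 10⁻¹⁰ m = 429 pm.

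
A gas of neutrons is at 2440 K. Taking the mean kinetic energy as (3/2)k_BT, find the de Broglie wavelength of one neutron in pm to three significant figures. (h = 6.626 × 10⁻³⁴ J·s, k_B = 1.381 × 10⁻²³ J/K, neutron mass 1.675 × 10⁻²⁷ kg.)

KE = (3/2)k_BT = 1.5 × 1.381 × 10⁻²³ × 2440 = 5.054 × 10⁻²⁰ J.
p = √(2mKE) = √(2 × 1.675 × 10⁻²⁷ × 5.054 × 10⁻²⁰) = 1.301 × 10⁻²³ kg·m/s.
λ = h/p = 5.09 × 10⁻¹¹ m = 50.9 pm.

λ = 50.9 pm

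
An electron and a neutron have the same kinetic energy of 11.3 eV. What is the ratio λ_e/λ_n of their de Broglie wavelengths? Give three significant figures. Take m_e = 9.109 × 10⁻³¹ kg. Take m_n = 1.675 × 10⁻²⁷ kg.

At fixed KE, p = √(2mKE) so λ = h/p ∝ 1/√m.
λ_e/λ_n = √(m_n/m_e) = √(1.675 × 10⁻²⁷/9.109 × 10⁻³¹) = √(1839) = 42.9.

λ_e/λ_n = 42.9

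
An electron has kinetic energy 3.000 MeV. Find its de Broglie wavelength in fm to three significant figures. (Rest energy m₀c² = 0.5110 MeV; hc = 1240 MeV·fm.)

Total energy E = KE + m₀c² = 3.000 + 0.5110 = 3.5110 MeV.
(pc)² = E² − (m₀c²)² = (3.5110)² − (0.5110)² = 12.07 MeV², so pc = 3.474 MeV.
λ = hc/(pc) = 1240 MeV·fm / 3.474 MeV = 357 fm.

λ = 357 fm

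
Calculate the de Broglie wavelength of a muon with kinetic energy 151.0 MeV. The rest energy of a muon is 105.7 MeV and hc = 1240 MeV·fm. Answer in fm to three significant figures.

Total energy E = KE + m₀c² = 151.0 + 105.7 = 256.7 MeV.
(pc)² = E² − (m₀c²)² = (256.7)² − (105.7)² = 5.472 × 10⁴ MeV², so pc = 233.9 MeV.
λ = hc/(pc) = 1240 MeV·fm / 233.9 MeV = 5.30 fm.

λ = 5.30 fm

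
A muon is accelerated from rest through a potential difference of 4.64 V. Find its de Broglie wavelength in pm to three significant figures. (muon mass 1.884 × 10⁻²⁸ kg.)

KE = eV = 1.602 × 10⁻¹⁹ × 4.640 = 7.433 × 10⁻¹⁹ J.
p = √(2mKE) = √(2 × 1.884 × 10⁻²⁸ × 7.433 × 10⁻¹⁹) = 1.674 × 10⁻²³ kg·m/s.
λ = h/p = 6.626 × 10⁻³⁴ / 1.674 × 10⁻²³ = 3.96 × 10⁻¹¹ m = 39.6 pm.

λ = 39.6 pm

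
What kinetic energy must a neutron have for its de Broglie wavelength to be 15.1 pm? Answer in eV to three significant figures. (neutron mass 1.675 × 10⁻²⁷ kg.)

KE = 3.59 eV

p = h/λ = 6.626 × 10⁻³⁴ / 1.510 × 10⁻¹¹ = 4.388 × 10⁻²³ kg·m/s.
KE = p²/(2m) = (4.388 × 10⁻²³)² / (2 × 1.675 × 10⁻²⁷) = 5.748 × 10⁻¹⁹ J = 3.59 eV.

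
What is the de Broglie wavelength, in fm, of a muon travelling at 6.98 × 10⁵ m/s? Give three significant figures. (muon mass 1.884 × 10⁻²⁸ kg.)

λ = 5040 fm

p = mv = 1.884 × 10⁻²⁸ × 6.98 × 10⁵ = 1.315 × 10⁻²² kg·m/s.
λ = h/p = 6.626 × 10⁻³⁴ / 1.315 × 10⁻²² = 5.04 × 10⁻¹² m = 5040 fm.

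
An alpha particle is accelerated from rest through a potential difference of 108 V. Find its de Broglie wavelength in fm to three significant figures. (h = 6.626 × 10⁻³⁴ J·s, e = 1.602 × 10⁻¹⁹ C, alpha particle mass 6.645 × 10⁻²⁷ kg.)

KE = 2eV = 2 × 1.602 × 10⁻¹⁹ × 108.0 = 3.460 × 10⁻¹⁷ J.
p = √(2mKE) = √(2 × 6.645 × 10⁻²⁷ × 3.460 × 10⁻¹⁷) = 6.781 × 10⁻²² kg·m/s.
λ = h/p = 6.626 × 10⁻³⁴ / 6.781 × 10⁻²² = 9.77 × 10⁻¹³ m = 977 fm.

λ = 977 fm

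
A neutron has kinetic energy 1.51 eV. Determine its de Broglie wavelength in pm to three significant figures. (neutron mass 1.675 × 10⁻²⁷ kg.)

λ = 23.3 pm

KE = 1.51 eV = 2.419 × 10⁻¹⁹ J.
p = √(2mKE) = √(2 × 1.675 × 10⁻²⁷ × 2.419 × 10⁻¹⁹) = 2.847 × 10⁻²³ kg·m/s.
λ = h/p = 6.626 × 10⁻³⁴ / 2.847 × 10⁻²³ = 2.33 × 10⁻¹¹ m = 23.3 pm.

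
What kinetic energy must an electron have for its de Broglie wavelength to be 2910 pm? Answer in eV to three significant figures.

KE = 0.178 eV

p = h/λ = 6.626 × 10⁻³⁴ / 2.910 × 10⁻⁹ = 2.277 × 10⁻²⁵ kg·m/s.
KE = p²/(2m) = (2.277 × 10⁻²⁵)² / (2 × 9.109 × 10⁻³¹) = 2.846 × 10⁻²⁰ J = 0.178 eV.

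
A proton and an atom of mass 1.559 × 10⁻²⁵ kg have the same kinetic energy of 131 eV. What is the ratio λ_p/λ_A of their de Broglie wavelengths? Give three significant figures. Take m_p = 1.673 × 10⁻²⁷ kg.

At fixed KE, p = √(2mKE) so λ = h/p ∝ 1/√m.
λ_p/λ_A = √(m_A/m_p) = √(1.559 × 10⁻²⁵/1.673 × 10⁻²⁷) = √(93.19) = 9.65.

λ_p/λ_A = 9.65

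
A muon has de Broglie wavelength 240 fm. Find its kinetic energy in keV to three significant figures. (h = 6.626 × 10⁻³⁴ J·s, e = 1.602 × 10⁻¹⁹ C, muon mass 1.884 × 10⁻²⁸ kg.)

KE = 126 keV

p = h/λ = 6.626 × 10⁻³⁴ / 2.400 × 10⁻¹³ = 2.761 × 10⁻²¹ kg·m/s.
KE = p²/(2m) = (2.761 × 10⁻²¹)² / (2 × 1.884 × 10⁻²⁸) = 2.023 × 10⁻¹⁴ J = 126 keV.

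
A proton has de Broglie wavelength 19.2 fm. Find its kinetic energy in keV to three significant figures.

p = h/λ = 6.626 × 10⁻³⁴ / 1.920 × 10⁻¹⁴ = 3.451 × 10⁻²⁰ kg·m/s.
KE = p²/(2m) = (3.451 × 10⁻²⁰)² / (2 × 1.673 × 10⁻²⁷) = 3.559 × 10⁻¹³ J = 2220 keV.

KE = 2220 keV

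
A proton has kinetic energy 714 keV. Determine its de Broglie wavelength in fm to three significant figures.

λ = 33.9 fm

KE = 714 keV = 1.144 × 10⁻¹³ J.
p = √(2mKE) = √(2 × 1.673 × 10⁻²⁷ × 1.144 × 10⁻¹³) = 1.956 × 10⁻²⁰ kg·m/s.
λ = h/p = 6.626 × 10⁻³⁴ / 1.956 × 10⁻²⁰ = 3.39 × 10⁻¹⁴ m = 33.9 fm.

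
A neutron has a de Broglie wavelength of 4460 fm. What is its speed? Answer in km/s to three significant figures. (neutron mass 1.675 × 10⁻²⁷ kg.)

v = 88.7 km/s

p = h/λ = 6.626 × 10⁻³⁴ / 4.460 × 10⁻¹² = 1.486 × 10⁻²² kg·m/s.
v = p/m = 1.486 × 10⁻²² / 1.675 × 10⁻²⁷ = 8.87 × 10⁴ m/s = 88.7 km/s.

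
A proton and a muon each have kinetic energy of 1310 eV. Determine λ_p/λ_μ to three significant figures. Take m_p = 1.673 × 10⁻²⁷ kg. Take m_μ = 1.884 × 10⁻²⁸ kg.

λ_p/λ_μ = 0.336

At fixed KE, p = √(2mKE) so λ = h/p ∝ 1/√m.
λ_p/λ_μ = √(m_μ/m_p) = √(1.884 × 10⁻²⁸/1.673 × 10⁻²⁷) = √(0.1126) = 0.336.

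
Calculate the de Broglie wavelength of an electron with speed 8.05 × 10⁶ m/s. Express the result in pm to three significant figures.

λ = 90.4 pm

p = mv = 9.109 × 10⁻³¹ × 8.05 × 10⁶ = 7.333 × 10⁻²⁴ kg·m/s.
λ = h/p = 6.626 × 10⁻³⁴ / 7.333 × 10⁻²⁴ = 9.04 × 10⁻¹¹ m = 90.4 pm.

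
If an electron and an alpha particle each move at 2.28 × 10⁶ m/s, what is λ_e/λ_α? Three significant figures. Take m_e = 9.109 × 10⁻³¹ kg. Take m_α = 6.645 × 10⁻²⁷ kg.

At fixed v, p = mv so λ = h/(mv) ∝ 1/m.
λ_e/λ_α = m_α/m_e = 6.645 × 10⁻²⁷/9.109 × 10⁻³¹ = 7290.

λ_e/λ_α = 7290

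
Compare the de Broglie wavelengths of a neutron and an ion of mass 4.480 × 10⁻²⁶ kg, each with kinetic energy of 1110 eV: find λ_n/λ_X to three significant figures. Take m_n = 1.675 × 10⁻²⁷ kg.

At fixed KE, p = √(2mKE) so λ = h/p ∝ 1/√m.
λ_n/λ_X = √(m_X/m_n) = √(4.480 × 10⁻²⁶/1.675 × 10⁻²⁷) = √(26.75) = 5.17.

λ_n/λ_X = 5.17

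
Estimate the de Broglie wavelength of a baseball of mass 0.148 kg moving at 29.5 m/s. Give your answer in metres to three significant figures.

λ = 1.52 × 10⁻³⁴ m

p = mv = 0.148 × 29.5 = 4.366 kg·m/s.
λ = h/p = 6.626 × 10⁻³⁴ / 4.366 = 1.52 × 10⁻³⁴ m.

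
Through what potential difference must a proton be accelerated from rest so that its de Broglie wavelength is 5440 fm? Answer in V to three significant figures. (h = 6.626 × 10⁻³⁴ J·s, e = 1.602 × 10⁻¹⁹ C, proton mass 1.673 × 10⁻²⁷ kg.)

V = 27.7 V

p = h/λ = 6.626 × 10⁻³⁴ / 5.440 × 10⁻¹² = 1.218 × 10⁻²² kg·m/s.
KE = p²/(2m) = 4.434 × 10⁻¹⁸ J.
V = KE/e = 4.434 × 10⁻¹⁸ / (1.602 × 10⁻¹⁹) = 27.7 V.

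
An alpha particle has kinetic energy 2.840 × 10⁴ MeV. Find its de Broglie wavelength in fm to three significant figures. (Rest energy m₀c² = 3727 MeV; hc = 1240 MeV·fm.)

Total energy E = KE + m₀c² = 2.840 × 10⁴ + 3727 = 32127 MeV.
(pc)² = E² − (m₀c²)² = (32127)² − (3727)² = 1.018 × 10⁹ MeV², so pc = 3.191 × 10⁴ MeV.
λ = hc/(pc) = 1240 MeV·fm / 3.191 × 10⁴ MeV = 0.0389 fm.

λ = 0.0389 fm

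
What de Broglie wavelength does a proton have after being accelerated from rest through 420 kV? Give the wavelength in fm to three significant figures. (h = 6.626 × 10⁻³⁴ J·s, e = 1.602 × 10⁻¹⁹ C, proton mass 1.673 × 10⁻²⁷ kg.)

KE = eV = 1.602 × 10⁻¹⁹ × 4.200 × 10⁵ = 6.728 × 10⁻¹⁴ J.
p = √(2mKE) = √(2 × 1.673 × 10⁻²⁷ × 6.728 × 10⁻¹⁴) = 1.500 × 10⁻²⁰ kg·m/s.
λ = h/p = 6.626 × 10⁻³⁴ / 1.500 × 10⁻²⁰ = 4.42 × 10⁻¹⁴ m = 44.2 fm.

λ = 44.2 fm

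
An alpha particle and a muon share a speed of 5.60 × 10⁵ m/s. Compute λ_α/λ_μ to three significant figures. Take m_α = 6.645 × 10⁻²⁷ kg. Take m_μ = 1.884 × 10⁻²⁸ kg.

At fixed v, p = mv so λ = h/(mv) ∝ 1/m.
λ_α/λ_μ = m_μ/m_α = 1.884 × 10⁻²⁸/6.645 × 10⁻²⁷ = 0.0284.

λ_α/λ_μ = 0.0284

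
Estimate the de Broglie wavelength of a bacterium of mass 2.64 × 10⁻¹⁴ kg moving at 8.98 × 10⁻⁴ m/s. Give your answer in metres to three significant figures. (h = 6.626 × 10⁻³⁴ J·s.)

p = mv = 2.64 × 10⁻¹⁴ × 8.98 × 10⁻⁴ = 2.371 × 10⁻¹⁷ kg·m/s.
λ = h/p = 6.626 × 10⁻³⁴ / 2.371 × 10⁻¹⁷ = 2.79 × 10⁻¹⁷ m.

λ = 2.79 × 10⁻¹⁷ m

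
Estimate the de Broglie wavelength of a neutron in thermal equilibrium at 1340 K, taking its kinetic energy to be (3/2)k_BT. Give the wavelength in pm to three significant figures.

KE = (3/2)k_BT = 1.5 × 1.381 × 10⁻²³ × 1340 = 2.776 × 10⁻²⁰ J.
p = √(2mKE) = √(2 × 1.675 × 10⁻²⁷ × 2.776 × 10⁻²⁰) = 9.643 × 10⁻²⁴ kg·m/s.
λ = h/p = 6.87 × 10⁻¹¹ m = 68.7 pm.

λ = 68.7 pm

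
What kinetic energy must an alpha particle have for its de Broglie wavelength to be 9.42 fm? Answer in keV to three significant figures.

p = h/λ = 6.626 × 10⁻³⁴ / 9.420 × 10⁻¹⁵ = 7.034 × 10⁻²⁰ kg·m/s.
KE = p²/(2m) = (7.034 × 10⁻²⁰)² / (2 × 6.645 × 10⁻²⁷) = 3.723 × 10⁻¹³ J = 2320 keV.

KE = 2320 keV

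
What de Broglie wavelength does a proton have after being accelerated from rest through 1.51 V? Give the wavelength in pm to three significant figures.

λ = 23.3 pm

KE = eV = 1.602 × 10⁻¹⁹ × 1.510 = 2.419 × 10⁻¹⁹ J.
p = √(2mKE) = √(2 × 1.673 × 10⁻²⁷ × 2.419 × 10⁻¹⁹) = 2.845 × 10⁻²³ kg·m/s.
λ = h/p = 6.626 × 10⁻³⁴ / 2.845 × 10⁻²³ = 2.33 × 10⁻¹¹ m = 23.3 pm.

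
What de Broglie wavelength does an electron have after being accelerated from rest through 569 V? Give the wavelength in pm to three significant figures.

λ = 51.4 pm

KE = eV = 1.602 × 10⁻¹⁹ × 569.0 = 9.115 × 10⁻¹⁷ J.
p = √(2mKE) = √(2 × 9.109 × 10⁻³¹ × 9.115 × 10⁻¹⁷) = 1.289 × 10⁻²³ kg·m/s.
λ = h/p = 6.626 × 10⁻³⁴ / 1.289 × 10⁻²³ = 5.14 × 10⁻¹¹ m = 51.4 pm.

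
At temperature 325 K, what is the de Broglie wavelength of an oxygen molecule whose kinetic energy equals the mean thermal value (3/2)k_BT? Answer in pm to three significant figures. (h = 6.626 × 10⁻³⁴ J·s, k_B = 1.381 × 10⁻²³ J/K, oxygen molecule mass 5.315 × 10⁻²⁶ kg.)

λ = 24.8 pm

KE = (3/2)k_BT = 1.5 × 1.381 × 10⁻²³ × 325 = 6.732 × 10⁻²¹ J.
p = √(2mKE) = √(2 × 5.315 × 10⁻²⁶ × 6.732 × 10⁻²¹) = 2.675 × 10⁻²³ kg·m/s.
λ = h/p = 2.48 × 10⁻¹¹ m = 24.8 pm.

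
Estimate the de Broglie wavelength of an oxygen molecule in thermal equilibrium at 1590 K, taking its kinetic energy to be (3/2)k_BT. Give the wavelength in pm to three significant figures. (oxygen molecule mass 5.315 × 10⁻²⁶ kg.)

KE = (3/2)k_BT = 1.5 × 1.381 × 10⁻²³ × 1590 = 3.294 × 10⁻²⁰ J.
p = √(2mKE) = √(2 × 5.315 × 10⁻²⁶ × 3.294 × 10⁻²⁰) = 5.917 × 10⁻²³ kg·m/s.
λ = h/p = 1.12 × 10⁻¹¹ m = 11.2 pm.

λ = 11.2 pm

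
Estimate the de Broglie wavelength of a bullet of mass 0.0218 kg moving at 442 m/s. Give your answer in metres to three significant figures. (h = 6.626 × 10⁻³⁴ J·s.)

λ = 6.88 × 10⁻³⁵ m

p = mv = 0.0218 × 442 = 9.636 kg·m/s.
λ = h/p = 6.626 × 10⁻³⁴ / 9.636 = 6.88 × 10⁻³⁵ m.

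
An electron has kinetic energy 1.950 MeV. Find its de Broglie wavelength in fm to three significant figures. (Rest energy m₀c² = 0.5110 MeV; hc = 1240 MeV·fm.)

Total energy E = KE + m₀c² = 1.950 + 0.5110 = 2.4610 MeV.
(pc)² = E² − (m₀c²)² = (2.4610)² − (0.5110)² = 5.795 MeV², so pc = 2.407 MeV.
λ = hc/(pc) = 1240 MeV·fm / 2.407 MeV = 515 fm.

λ = 515 fm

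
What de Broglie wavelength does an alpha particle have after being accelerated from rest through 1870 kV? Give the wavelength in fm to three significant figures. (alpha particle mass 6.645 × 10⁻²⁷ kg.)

KE = 2eV = 2 × 1.602 × 10⁻¹⁹ × 1.870 × 10⁶ = 5.991 × 10⁻¹³ J.
p = √(2mKE) = √(2 × 6.645 × 10⁻²⁷ × 5.991 × 10⁻¹³) = 8.923 × 10⁻²⁰ kg·m/s.
λ = h/p = 6.626 × 10⁻³⁴ / 8.923 × 10⁻²⁰ = 7.43 × 10⁻¹⁵ m = 7.43 fm.

λ = 7.43 fm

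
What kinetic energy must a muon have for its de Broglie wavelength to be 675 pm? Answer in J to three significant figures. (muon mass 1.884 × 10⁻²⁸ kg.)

p = h/λ = 6.626 × 10⁻³⁴ / 6.750 × 10⁻¹⁰ = 9.816 × 10⁻²⁵ kg·m/s.
KE = p²/(2m) = (9.816 × 10⁻²⁵)² / (2 × 1.884 × 10⁻²⁸) = 2.557 × 10⁻²¹ J = 2.56 × 10⁻²¹ J.

KE = 2.56 × 10⁻²¹ J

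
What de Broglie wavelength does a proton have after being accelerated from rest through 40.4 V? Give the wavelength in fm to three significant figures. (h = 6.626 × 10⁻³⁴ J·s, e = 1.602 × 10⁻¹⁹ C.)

λ = 4500 fm

KE = eV = 1.602 × 10⁻¹⁹ × 40.40 = 6.472 × 10⁻¹⁸ J.
p = √(2mKE) = √(2 × 1.673 × 10⁻²⁷ × 6.472 × 10⁻¹⁸) = 1.472 × 10⁻²² kg·m/s.
λ = h/p = 6.626 × 10⁻³⁴ / 1.472 × 10⁻²² = 4.50 × 10⁻¹² m = 4500 fm.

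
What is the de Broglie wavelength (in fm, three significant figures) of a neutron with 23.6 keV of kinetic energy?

KE = 23.6 keV = 3.781 × 10⁻¹⁵ J.
p = √(2mKE) = √(2 × 1.675 × 10⁻²⁷ × 3.781 × 10⁻¹⁵) = 3.559 × 10⁻²¹ kg·m/s.
λ = h/p = 6.626 × 10⁻³⁴ / 3.559 × 10⁻²¹ = 1.86 × 10⁻¹³ m = 186 fm.

λ = 186 fm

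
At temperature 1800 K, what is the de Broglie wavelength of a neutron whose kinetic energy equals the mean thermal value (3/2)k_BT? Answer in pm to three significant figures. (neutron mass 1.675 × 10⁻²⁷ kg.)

KE = (3/2)k_BT = 1.5 × 1.381 × 10⁻²³ × 1800 = 3.729 × 10⁻²⁰ J.
p = √(2mKE) = √(2 × 1.675 × 10⁻²⁷ × 3.729 × 10⁻²⁰) = 1.118 × 10⁻²³ kg·m/s.
λ = h/p = 5.93 × 10⁻¹¹ m = 59.3 pm.

λ = 59.3 pm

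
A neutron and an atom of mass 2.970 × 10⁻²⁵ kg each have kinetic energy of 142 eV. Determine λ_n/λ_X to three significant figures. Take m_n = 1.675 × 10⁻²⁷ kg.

At fixed KE, p = √(2mKE) so λ = h/p ∝ 1/√m.
λ_n/λ_X = √(m_X/m_n) = √(2.970 × 10⁻²⁵/1.675 × 10⁻²⁷) = √(177.3) = 13.3.

λ_n/λ_X = 13.3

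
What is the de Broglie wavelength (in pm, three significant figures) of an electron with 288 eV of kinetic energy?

KE = 288 eV = 4.614 × 10⁻¹⁷ J.
p = √(2mKE) = √(2 × 9.109 × 10⁻³¹ × 4.614 × 10⁻¹⁷) = 9.168 × 10⁻²⁴ kg·m/s.
λ = h/p = 6.626 × 10⁻³⁴ / 9.168 × 10⁻²⁴ = 7.23 × 10⁻¹¹ m = 72.3 pm.

λ = 72.3 pm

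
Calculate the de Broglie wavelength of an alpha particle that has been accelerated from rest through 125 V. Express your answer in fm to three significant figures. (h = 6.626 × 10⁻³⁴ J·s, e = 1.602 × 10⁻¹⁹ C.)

KE = 2eV = 2 × 1.602 × 10⁻¹⁹ × 125.0 = 4.005 × 10⁻¹⁷ J.
p = √(2mKE) = √(2 × 6.645 × 10⁻²⁷ × 4.005 × 10⁻¹⁷) = 7.296 × 10⁻²² kg·m/s.
λ = h/p = 6.626 × 10⁻³⁴ / 7.296 × 10⁻²² = 9.08 × 10⁻¹³ m = 908 fm.

λ = 908 fm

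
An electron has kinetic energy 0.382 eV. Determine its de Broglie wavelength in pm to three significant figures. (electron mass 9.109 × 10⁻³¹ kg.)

KE = 0.382 eV = 6.120 × 10⁻²⁰ J.
p = √(2mKE) = √(2 × 9.109 × 10⁻³¹ × 6.120 × 10⁻²⁰) = 3.339 × 10⁻²⁵ kg·m/s.
λ = h/p = 6.626 × 10⁻³⁴ / 3.339 × 10⁻²⁵ = 1.98 × 10⁻⁹ m = 1980 pm.

λ = 1980 pm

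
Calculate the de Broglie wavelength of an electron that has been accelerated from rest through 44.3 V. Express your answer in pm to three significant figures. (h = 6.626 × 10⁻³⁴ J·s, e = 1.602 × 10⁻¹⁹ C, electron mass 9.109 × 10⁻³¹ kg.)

λ = 184 pm

KE = eV = 1.602 × 10⁻¹⁹ × 44.30 = 7.097 × 10⁻¹⁸ J.
p = √(2mKE) = √(2 × 9.109 × 10⁻³¹ × 7.097 × 10⁻¹⁸) = 3.596 × 10⁻²⁴ kg·m/s.
λ = h/p = 6.626 × 10⁻³⁴ / 3.596 × 10⁻²⁴ = 1.84 × 10⁻¹⁰ m = 184 pm.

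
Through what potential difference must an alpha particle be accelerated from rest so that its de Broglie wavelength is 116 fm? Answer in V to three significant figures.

p = h/λ = 6.626 × 10⁻³⁴ / 1.160 × 10⁻¹³ = 5.712 × 10⁻²¹ kg·m/s.
KE = p²/(2m) = 2.455 × 10⁻¹⁵ J.
V = KE/2e = 2.455 × 10⁻¹⁵ / (2 × 1.602 × 10⁻¹⁹) = 7660 V.

V = 7660 V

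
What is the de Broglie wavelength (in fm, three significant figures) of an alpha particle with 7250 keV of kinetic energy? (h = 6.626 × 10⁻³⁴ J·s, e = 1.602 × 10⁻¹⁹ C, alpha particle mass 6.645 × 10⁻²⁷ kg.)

KE = 7250 keV = 1.161 × 10⁻¹² J.
p = √(2mKE) = √(2 × 6.645 × 10⁻²⁷ × 1.161 × 10⁻¹²) = 1.242 × 10⁻¹⁹ kg·m/s.
λ = h/p = 6.626 × 10⁻³⁴ / 1.242 × 10⁻¹⁹ = 5.33 × 10⁻¹⁵ m = 5.33 fm.

λ = 5.33 fm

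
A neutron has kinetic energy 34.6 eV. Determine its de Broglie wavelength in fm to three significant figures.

KE = 34.6 eV = 5.543 × 10⁻¹⁸ J.
p = √(2mKE) = √(2 × 1.675 × 10⁻²⁷ × 5.543 × 10⁻¹⁸) = 1.363 × 10⁻²² kg·m/s.
λ = h/p = 6.626 × 10⁻³⁴ / 1.363 × 10⁻²² = 4.86 × 10⁻¹² m = 4860 fm.

λ = 4860 fm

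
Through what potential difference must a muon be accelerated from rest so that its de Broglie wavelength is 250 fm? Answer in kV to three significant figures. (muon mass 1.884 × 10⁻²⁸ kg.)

V = 116 kV

p = h/λ = 6.626 × 10⁻³⁴ / 2.500 × 10⁻¹³ = 2.650 × 10⁻²¹ kg·m/s.
KE = p²/(2m) = 1.864 × 10⁻¹⁴ J.
V = KE/e = 1.864 × 10⁻¹⁴ / (1.602 × 10⁻¹⁹) = 116 kV.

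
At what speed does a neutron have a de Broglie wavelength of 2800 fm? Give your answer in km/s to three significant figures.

v = 141 km/s

p = h/λ = 6.626 × 10⁻³⁴ / 2.800 × 10⁻¹² = 2.366 × 10⁻²² kg·m/s.
v = p/m = 2.366 × 10⁻²² / 1.675 × 10⁻²⁷ = 1.41 × 10⁵ m/s = 141 km/s.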